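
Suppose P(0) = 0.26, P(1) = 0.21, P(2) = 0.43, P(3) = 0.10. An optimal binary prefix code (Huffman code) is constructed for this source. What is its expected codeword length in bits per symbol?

Repeatedly combine the two least-probable nodes; the expected code length is the sum of the merged weights.
merge 1/10 + 21/100 → 31/100
merge 13/50 + 31/100 → 57/100
merge 43/100 + 57/100 → 1
L = 31/100 + 57/100 + 1 = 47/25 = 1.88 bits/symbol.

1.88 bits/symbol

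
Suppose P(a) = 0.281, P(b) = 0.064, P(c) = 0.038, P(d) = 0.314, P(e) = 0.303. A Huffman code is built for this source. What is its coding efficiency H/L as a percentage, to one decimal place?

94.9%

Entropy H = −Σ p log₂ p ≈ 1.9944 bits.
Huffman merges: 19/500+8/125→51/500; 51/500+281/1000→383/1000; 303/1000+157/500→617/1000; 383/1000+617/1000→1. L = 1051/500 ≈ 2.1020.
Efficiency = H/L = 1.9944/2.1020 = 94.9%.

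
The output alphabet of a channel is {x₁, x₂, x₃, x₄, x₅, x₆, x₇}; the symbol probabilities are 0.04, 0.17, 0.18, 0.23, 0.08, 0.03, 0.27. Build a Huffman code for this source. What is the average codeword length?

Repeatedly combine the two least-probable nodes; the expected code length is the sum of the merged weights.
merge 3/100 + 1/25 → 7/100
merge 7/100 + 2/25 → 3/20
merge 3/20 + 17/100 → 8/25
merge 9/50 + 23/100 → 41/100
merge 27/100 + 8/25 → 59/100
merge 41/100 + 59/100 → 1
L = 7/100 + 3/20 + 8/25 + 41/100 + 59/100 + 1 = 127/50 = 2.54 bits/symbol.

2.54 bits/symbol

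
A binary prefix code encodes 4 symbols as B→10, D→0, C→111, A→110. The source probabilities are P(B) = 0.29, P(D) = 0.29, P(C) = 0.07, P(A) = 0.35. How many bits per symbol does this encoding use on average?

L̄ = Σ pᵢ·ℓᵢ = 0.29·2 + 0.29·1 + 0.07·3 + 0.35·3 = 2.13 bits/symbol.

2.13 bits/symbol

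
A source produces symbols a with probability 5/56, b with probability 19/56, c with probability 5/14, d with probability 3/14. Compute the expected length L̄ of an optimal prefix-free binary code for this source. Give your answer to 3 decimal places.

1.946 bits/symbol

Repeatedly combine the two least-probable nodes; the expected code length is the sum of the merged weights.
merge 5/56 + 3/14 → 17/56
merge 17/56 + 19/56 → 9/14
merge 5/14 + 9/14 → 1
L = 17/56 + 9/14 + 1 = 109/56 ≈ 1.946 bits/symbol.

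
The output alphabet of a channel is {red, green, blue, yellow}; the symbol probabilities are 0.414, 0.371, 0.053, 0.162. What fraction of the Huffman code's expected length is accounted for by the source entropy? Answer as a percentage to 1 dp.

Entropy H = −Σ p log₂ p ≈ 1.7075 bits.
Huffman merges: 53/1000+81/500→43/200; 43/200+371/1000→293/500; 207/500+293/500→1. L = 1801/1000 ≈ 1.8010.
Efficiency = H/L = 1.7075/1.8010 = 94.8%.

94.8%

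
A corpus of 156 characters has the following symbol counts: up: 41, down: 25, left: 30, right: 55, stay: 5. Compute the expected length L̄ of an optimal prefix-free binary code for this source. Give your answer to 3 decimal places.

Probabilities are the counts divided by 156.
Repeatedly combine the two least-probable nodes; the expected code length is the sum of the merged weights.
merge 5/156 + 25/156 → 5/26
merge 5/26 + 5/26 → 5/13
merge 41/156 + 55/156 → 8/13
merge 5/13 + 8/13 → 1
L = 5/26 + 5/13 + 8/13 + 1 = 57/26 ≈ 2.192 bits/symbol.

2.192 bits/symbol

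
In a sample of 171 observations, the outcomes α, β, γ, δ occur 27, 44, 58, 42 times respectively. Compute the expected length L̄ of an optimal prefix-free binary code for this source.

2 bits/symbol

Probabilities are the counts divided by 171.
Repeatedly combine the two least-probable nodes; the expected code length is the sum of the merged weights.
merge 3/19 + 14/57 → 23/57
merge 44/171 + 58/171 → 34/57
merge 23/57 + 34/57 → 1
L = 23/57 + 34/57 + 1 = 2 bits/symbol.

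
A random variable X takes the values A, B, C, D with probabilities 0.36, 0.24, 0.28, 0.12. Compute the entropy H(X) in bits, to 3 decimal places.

H = −Σ pᵢ log₂ pᵢ.
−0.36·log₂(0.36) = 0.5306
−0.24·log₂(0.24) = 0.4941
−0.28·log₂(0.28) = 0.5142
−0.12·log₂(0.12) = 0.3671
Sum ≈ 1.9060 → 1.906 bits.

1.906 bits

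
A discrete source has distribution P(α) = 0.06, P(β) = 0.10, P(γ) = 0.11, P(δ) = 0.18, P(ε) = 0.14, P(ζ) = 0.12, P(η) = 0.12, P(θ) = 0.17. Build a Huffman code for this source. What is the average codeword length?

2.98 bits/symbol

Repeatedly combine the two least-probable nodes; the expected code length is the sum of the merged weights.
merge 3/50 + 1/10 → 4/25
merge 11/100 + 3/25 → 23/100
merge 3/25 + 7/50 → 13/50
merge 4/25 + 17/100 → 33/100
merge 9/50 + 23/100 → 41/100
merge 13/50 + 33/100 → 59/100
merge 41/100 + 59/100 → 1
L = 4/25 + 23/100 + 13/50 + 33/100 + 41/100 + 59/100 + 1 = 149/50 = 2.98 bits/symbol.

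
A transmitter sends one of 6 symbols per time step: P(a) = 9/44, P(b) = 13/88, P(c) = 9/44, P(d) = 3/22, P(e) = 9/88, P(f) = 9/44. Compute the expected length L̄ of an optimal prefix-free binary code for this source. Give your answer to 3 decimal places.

Repeatedly combine the two least-probable nodes; the expected code length is the sum of the merged weights.
merge 9/88 + 3/22 → 21/88
merge 13/88 + 9/44 → 31/88
merge 9/44 + 9/44 → 9/22
merge 21/88 + 31/88 → 13/22
merge 9/22 + 13/22 → 1
L = 21/88 + 31/88 + 9/22 + 13/22 + 1 = 57/22 ≈ 2.591 bits/symbol.

2.591 bits/symbol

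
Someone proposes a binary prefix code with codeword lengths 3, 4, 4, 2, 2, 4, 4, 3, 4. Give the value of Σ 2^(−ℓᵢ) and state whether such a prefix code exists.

With common denominator 2^4 = 16: Σ 2^(−ℓᵢ) = 2/16 + 1/16 + 1/16 + 4/16 + 4/16 + 1/16 + 1/16 + 2/16 + 1/16 = 17/16 = 1.0625.
Kraft's inequality requires Σ ≤ 1; here Σ = 1.0625 > 1, so no such prefix code exists.

1.0625; no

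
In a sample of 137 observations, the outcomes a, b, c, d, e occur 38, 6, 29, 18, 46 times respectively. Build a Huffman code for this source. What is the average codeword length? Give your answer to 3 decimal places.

2.175 bits/symbol

Probabilities are the counts divided by 137.
Repeatedly combine the two least-probable nodes; the expected code length is the sum of the merged weights.
merge 6/137 + 18/137 → 24/137
merge 24/137 + 29/137 → 53/137
merge 38/137 + 46/137 → 84/137
merge 53/137 + 84/137 → 1
L = 24/137 + 53/137 + 84/137 + 1 = 298/137 ≈ 2.175 bits/symbol.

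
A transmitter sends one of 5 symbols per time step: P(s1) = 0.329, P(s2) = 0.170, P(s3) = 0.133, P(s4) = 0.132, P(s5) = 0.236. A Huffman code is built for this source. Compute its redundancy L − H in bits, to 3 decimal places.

0.038 bits

Entropy H = −Σ p log₂ p ≈ 2.2266 bits.
Huffman merges: 33/250+133/1000→53/200; 17/100+59/250→203/500; 53/200+329/1000→297/500; 203/500+297/500→1. L = 453/200 ≈ 2.2650.
L − H = 2.2650 − 2.2266 = 0.038 bits.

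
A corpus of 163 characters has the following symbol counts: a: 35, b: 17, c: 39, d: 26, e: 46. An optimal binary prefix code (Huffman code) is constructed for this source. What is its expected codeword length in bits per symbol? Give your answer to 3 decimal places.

2.264 bits/symbol

Probabilities are the counts divided by 163.
Repeatedly combine the two least-probable nodes; the expected code length is the sum of the merged weights.
merge 17/163 + 26/163 → 43/163
merge 35/163 + 39/163 → 74/163
merge 43/163 + 46/163 → 89/163
merge 74/163 + 89/163 → 1
L = 43/163 + 74/163 + 89/163 + 1 = 369/163 ≈ 2.264 bits/symbol.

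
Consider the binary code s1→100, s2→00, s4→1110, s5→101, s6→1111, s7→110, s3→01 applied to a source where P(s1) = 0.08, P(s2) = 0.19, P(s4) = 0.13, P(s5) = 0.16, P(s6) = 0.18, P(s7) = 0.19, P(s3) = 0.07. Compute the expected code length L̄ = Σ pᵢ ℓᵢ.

3.05 bits/symbol

L̄ = Σ pᵢ·ℓᵢ = 0.08·3 + 0.19·2 + 0.13·4 + 0.16·3 + 0.18·4 + 0.19·3 + 0.07·2 = 3.05 bits/symbol.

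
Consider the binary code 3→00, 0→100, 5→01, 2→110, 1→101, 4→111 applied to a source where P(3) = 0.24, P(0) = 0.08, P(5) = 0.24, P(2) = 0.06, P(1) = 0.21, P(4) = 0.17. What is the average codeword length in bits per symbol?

L̄ = Σ pᵢ·ℓᵢ = 0.24·2 + 0.08·3 + 0.24·2 + 0.06·3 + 0.21·3 + 0.17·3 = 2.52 bits/symbol.

2.52 bits/symbol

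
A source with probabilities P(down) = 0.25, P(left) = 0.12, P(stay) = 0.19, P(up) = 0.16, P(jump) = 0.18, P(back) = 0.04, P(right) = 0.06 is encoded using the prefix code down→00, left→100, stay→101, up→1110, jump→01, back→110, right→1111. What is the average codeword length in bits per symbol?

2.79 bits/symbol

L̄ = Σ pᵢ·ℓᵢ = 0.25·2 + 0.12·3 + 0.19·3 + 0.16·4 + 0.18·2 + 0.04·3 + 0.06·4 = 2.79 bits/symbol.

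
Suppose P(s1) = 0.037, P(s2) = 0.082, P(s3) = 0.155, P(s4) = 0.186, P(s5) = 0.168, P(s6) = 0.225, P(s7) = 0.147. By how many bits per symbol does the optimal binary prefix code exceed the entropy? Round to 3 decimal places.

0.045 bits

Entropy H = −Σ p log₂ p ≈ 2.6633 bits.
Huffman merges: 37/1000+41/500→119/1000; 119/1000+147/1000→133/500; 31/200+21/125→323/1000; 93/500+9/40→411/1000; 133/500+323/1000→589/1000; 411/1000+589/1000→1. L = 677/250 ≈ 2.7080.
L − H = 2.7080 − 2.6633 = 0.045 bits.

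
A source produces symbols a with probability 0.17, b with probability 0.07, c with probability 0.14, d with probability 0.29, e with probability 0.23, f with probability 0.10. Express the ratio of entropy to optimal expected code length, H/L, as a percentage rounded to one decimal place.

98.3%

Entropy H = −Σ p log₂ p ≈ 2.4380 bits.
Huffman merges: 7/100+1/10→17/100; 7/50+17/100→31/100; 17/100+23/100→2/5; 29/100+31/100→3/5; 2/5+3/5→1. L = 62/25 ≈ 2.4800.
Efficiency = H/L = 2.4380/2.4800 = 98.3%.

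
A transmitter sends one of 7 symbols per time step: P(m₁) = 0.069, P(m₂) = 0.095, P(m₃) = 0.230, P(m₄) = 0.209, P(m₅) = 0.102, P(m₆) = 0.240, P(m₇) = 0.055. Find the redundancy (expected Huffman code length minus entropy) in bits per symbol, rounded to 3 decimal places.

Entropy H = −Σ p log₂ p ≈ 2.6086 bits.
Huffman merges: 11/200+69/1000→31/250; 19/200+51/500→197/1000; 31/250+197/1000→321/1000; 209/1000+23/100→439/1000; 6/25+321/1000→561/1000; 439/1000+561/1000→1. L = 1321/500 ≈ 2.6420.
L − H = 2.6420 − 2.6086 = 0.033 bits.

0.033 bits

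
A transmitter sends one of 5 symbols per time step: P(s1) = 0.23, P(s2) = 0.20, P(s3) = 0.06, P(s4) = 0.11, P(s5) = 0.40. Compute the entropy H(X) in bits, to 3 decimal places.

2.075 bits

H = −Σ pᵢ log₂ pᵢ.
−0.23·log₂(0.23) = 0.4877
−0.20·log₂(0.20) = 0.4644
−0.06·log₂(0.06) = 0.2435
−0.11·log₂(0.11) = 0.3503
−0.40·log₂(0.40) = 0.5288
Sum ≈ 2.0746 → 2.075 bits.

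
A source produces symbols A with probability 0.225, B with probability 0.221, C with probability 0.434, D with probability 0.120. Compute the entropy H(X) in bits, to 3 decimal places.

H = −Σ pᵢ log₂ pᵢ.
−0.225·log₂(0.225) = 0.4842
−0.221·log₂(0.221) = 0.4813
−0.434·log₂(0.434) = 0.5226
−0.120·log₂(0.120) = 0.3671
Sum ≈ 1.8552 → 1.855 bits.

1.855 bits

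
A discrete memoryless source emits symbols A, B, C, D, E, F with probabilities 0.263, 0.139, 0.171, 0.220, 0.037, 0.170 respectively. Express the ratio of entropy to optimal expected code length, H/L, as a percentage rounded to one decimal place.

96.5%

Entropy H = −Σ p log₂ p ≈ 2.4293 bits.
Huffman merges: 37/1000+139/1000→22/125; 17/100+171/1000→341/1000; 22/125+11/50→99/250; 263/1000+341/1000→151/250; 99/250+151/250→1. L = 2517/1000 ≈ 2.5170.
Efficiency = H/L = 2.4293/2.5170 = 96.5%.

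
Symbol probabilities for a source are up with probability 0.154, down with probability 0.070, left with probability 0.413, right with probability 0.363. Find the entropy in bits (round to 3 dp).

H = −Σ pᵢ log₂ pᵢ.
−0.154·log₂(0.154) = 0.4156
−0.070·log₂(0.070) = 0.2686
−0.413·log₂(0.413) = 0.5269
−0.363·log₂(0.363) = 0.5307
Sum ≈ 1.7418 → 1.742 bits.

1.742 bits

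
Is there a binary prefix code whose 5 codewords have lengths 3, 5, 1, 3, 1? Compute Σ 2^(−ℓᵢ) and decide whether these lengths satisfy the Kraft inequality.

1.28125; no

With common denominator 2^5 = 32: Σ 2^(−ℓᵢ) = 4/32 + 1/32 + 16/32 + 4/32 + 16/32 = 41/32 = 1.28125.
Kraft's inequality requires Σ ≤ 1; here Σ = 1.28125 > 1, so no such prefix code exists.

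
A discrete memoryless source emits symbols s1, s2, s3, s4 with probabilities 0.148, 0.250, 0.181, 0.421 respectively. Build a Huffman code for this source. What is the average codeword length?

1.908 bits/symbol

Repeatedly combine the two least-probable nodes; the expected code length is the sum of the merged weights.
merge 37/250 + 181/1000 → 329/1000
merge 1/4 + 329/1000 → 579/1000
merge 421/1000 + 579/1000 → 1
L = 329/1000 + 579/1000 + 1 = 477/250 = 1.908 bits/symbol.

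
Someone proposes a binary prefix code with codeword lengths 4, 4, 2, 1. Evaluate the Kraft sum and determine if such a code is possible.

0.875; yes

With common denominator 2^4 = 16: Σ 2^(−ℓᵢ) = 1/16 + 1/16 + 4/16 + 8/16 = 14/16 = 0.875.
Kraft's inequality requires Σ ≤ 1; here Σ = 0.875 ≤ 1, so such a prefix code exists.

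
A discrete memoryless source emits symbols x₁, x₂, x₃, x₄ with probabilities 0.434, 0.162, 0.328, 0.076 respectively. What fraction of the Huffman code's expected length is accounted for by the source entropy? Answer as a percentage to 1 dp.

Entropy H = −Σ p log₂ p ≈ 1.7581 bits.
Huffman merges: 19/250+81/500→119/500; 119/500+41/125→283/500; 217/500+283/500→1. L = 451/250 ≈ 1.8040.
Efficiency = H/L = 1.7581/1.8040 = 97.5%.

97.5%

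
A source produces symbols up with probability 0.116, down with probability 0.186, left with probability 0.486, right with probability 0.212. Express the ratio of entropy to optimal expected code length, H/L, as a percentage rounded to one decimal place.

98.7%

Entropy H = −Σ p log₂ p ≈ 1.7922 bits.
Huffman merges: 29/250+93/500→151/500; 53/250+151/500→257/500; 243/500+257/500→1. L = 227/125 ≈ 1.8160.
Efficiency = H/L = 1.7922/1.8160 = 98.7%.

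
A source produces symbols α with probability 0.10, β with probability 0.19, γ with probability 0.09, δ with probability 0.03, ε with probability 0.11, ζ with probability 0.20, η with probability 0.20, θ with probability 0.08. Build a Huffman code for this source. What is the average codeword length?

2.9 bits/symbol

Repeatedly combine the two least-probable nodes; the expected code length is the sum of the merged weights.
merge 3/100 + 2/25 → 11/100
merge 9/100 + 1/10 → 19/100
merge 11/100 + 11/100 → 11/50
merge 19/100 + 19/100 → 19/50
merge 1/5 + 1/5 → 2/5
merge 11/50 + 19/50 → 3/5
merge 2/5 + 3/5 → 1
L = 11/100 + 19/100 + 11/50 + 19/50 + 2/5 + 3/5 + 1 = 29/10 = 2.9 bits/symbol.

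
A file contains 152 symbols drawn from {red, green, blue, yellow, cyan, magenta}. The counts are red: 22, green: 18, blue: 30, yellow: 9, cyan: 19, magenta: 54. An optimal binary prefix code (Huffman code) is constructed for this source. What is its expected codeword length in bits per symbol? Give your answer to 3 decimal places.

2.447 bits/symbol

Probabilities are the counts divided by 152.
Repeatedly combine the two least-probable nodes; the expected code length is the sum of the merged weights.
merge 9/152 + 9/76 → 27/152
merge 1/8 + 11/76 → 41/152
merge 27/152 + 15/76 → 3/8
merge 41/152 + 27/76 → 5/8
merge 3/8 + 5/8 → 1
L = 27/152 + 41/152 + 3/8 + 5/8 + 1 = 93/38 ≈ 2.447 bits/symbol.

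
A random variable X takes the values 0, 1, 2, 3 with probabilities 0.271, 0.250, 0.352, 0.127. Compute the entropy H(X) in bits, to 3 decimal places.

1.919 bits

H = −Σ pᵢ log₂ pᵢ.
−0.271·log₂(0.271) = 0.5105
−0.250·log₂(0.250) = 0.5000
−0.352·log₂(0.352) = 0.5302
−0.127·log₂(0.127) = 0.3781
Sum ≈ 1.9188 → 1.919 bits.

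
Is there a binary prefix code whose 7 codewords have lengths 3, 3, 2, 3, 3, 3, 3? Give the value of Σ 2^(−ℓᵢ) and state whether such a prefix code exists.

With common denominator 2^3 = 8: Σ 2^(−ℓᵢ) = 1/8 + 1/8 + 2/8 + 1/8 + 1/8 + 1/8 + 1/8 = 8/8 = 1.
Kraft's inequality requires Σ ≤ 1; here Σ = 1 ≤ 1, so such a prefix code exists.

1; yes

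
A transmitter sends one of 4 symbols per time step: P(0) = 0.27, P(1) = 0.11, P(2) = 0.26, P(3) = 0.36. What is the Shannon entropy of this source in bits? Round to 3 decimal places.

H = −Σ pᵢ log₂ pᵢ.
−0.27·log₂(0.27) = 0.5100
−0.11·log₂(0.11) = 0.3503
−0.26·log₂(0.26) = 0.5053
−0.36·log₂(0.36) = 0.5306
Sum ≈ 1.8962 → 1.896 bits.

1.896 bits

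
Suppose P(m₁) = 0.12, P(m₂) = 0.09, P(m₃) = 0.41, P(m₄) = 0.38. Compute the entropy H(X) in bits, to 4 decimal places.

1.7376 bits

H = −Σ pᵢ log₂ pᵢ.
−0.12·log₂(0.12) = 0.3671
−0.09·log₂(0.09) = 0.3127
−0.41·log₂(0.41) = 0.5274
−0.38·log₂(0.38) = 0.5305
Sum ≈ 1.7376 → 1.7376 bits.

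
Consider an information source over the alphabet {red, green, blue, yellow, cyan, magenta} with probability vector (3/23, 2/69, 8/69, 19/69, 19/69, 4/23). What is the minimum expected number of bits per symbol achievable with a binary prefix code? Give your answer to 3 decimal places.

Repeatedly combine the two least-probable nodes; the expected code length is the sum of the merged weights.
merge 2/69 + 8/69 → 10/69
merge 3/23 + 10/69 → 19/69
merge 4/23 + 19/69 → 31/69
merge 19/69 + 19/69 → 38/69
merge 31/69 + 38/69 → 1
L = 10/69 + 19/69 + 31/69 + 38/69 + 1 = 167/69 ≈ 2.420 bits/symbol.

2.420 bits/symbol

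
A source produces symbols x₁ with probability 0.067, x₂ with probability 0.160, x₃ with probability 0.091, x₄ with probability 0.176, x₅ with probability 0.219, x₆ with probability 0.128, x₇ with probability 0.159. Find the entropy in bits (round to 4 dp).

H = −Σ pᵢ log₂ pᵢ.
−0.067·log₂(0.067) = 0.2613
−0.160·log₂(0.160) = 0.4230
−0.091·log₂(0.091) = 0.3147
−0.176·log₂(0.176) = 0.4411
−0.219·log₂(0.219) = 0.4798
−0.128·log₂(0.128) = 0.3796
−0.159·log₂(0.159) = 0.4218
Sum ≈ 2.7214 → 2.7214 bits.

2.7214 bits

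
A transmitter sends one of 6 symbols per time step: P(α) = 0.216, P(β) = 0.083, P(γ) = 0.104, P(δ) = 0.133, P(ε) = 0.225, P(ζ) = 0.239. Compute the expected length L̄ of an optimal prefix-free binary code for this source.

2.507 bits/symbol

Repeatedly combine the two least-probable nodes; the expected code length is the sum of the merged weights.
merge 83/1000 + 13/125 → 187/1000
merge 133/1000 + 187/1000 → 8/25
merge 27/125 + 9/40 → 441/1000
merge 239/1000 + 8/25 → 559/1000
merge 441/1000 + 559/1000 → 1
L = 187/1000 + 8/25 + 441/1000 + 559/1000 + 1 = 2507/1000 = 2.507 bits/symbol.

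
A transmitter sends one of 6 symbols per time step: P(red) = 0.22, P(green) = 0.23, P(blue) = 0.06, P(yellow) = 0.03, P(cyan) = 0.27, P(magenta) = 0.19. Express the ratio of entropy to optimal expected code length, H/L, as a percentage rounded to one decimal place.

Entropy H = −Σ p log₂ p ≈ 2.3288 bits.
Huffman merges: 3/100+3/50→9/100; 9/100+19/100→7/25; 11/50+23/100→9/20; 27/100+7/25→11/20; 9/20+11/20→1. L = 237/100 ≈ 2.3700.
Efficiency = H/L = 2.3288/2.3700 = 98.3%.

98.3%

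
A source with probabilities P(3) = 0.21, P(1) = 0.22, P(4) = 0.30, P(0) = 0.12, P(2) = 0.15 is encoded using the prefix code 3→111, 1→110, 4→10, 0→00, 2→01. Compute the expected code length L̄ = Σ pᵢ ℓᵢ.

2.43 bits/symbol

L̄ = Σ pᵢ·ℓᵢ = 0.21·3 + 0.22·3 + 0.30·2 + 0.12·2 + 0.15·2 = 2.43 bits/symbol.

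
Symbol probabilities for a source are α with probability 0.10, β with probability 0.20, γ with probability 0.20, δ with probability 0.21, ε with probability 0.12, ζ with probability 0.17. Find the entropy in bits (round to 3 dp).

H = −Σ pᵢ log₂ pᵢ.
−0.10·log₂(0.10) = 0.3322
−0.20·log₂(0.20) = 0.4644
−0.20·log₂(0.20) = 0.4644
−0.21·log₂(0.21) = 0.4728
−0.12·log₂(0.12) = 0.3671
−0.17·log₂(0.17) = 0.4346
Sum ≈ 2.5354 → 2.535 bits.

2.535 bits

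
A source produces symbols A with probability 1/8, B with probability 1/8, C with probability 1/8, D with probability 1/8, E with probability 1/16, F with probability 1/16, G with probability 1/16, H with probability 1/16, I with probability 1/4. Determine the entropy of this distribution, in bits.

Each probability is a power of 1/2, so log₂(1/p) is an integer.
H = Σ p·log₂(1/p) = 1/8·3 + 1/8·3 + 1/8·3 + 1/8·3 + 1/16·4 + 1/16·4 + 1/16·4 + 1/16·4 + 1/4·2 = 3 bits.

3 bits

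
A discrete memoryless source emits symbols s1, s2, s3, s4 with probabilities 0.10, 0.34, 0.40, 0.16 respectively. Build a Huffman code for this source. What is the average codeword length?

Repeatedly combine the two least-probable nodes; the expected code length is the sum of the merged weights.
merge 1/10 + 4/25 → 13/50
merge 13/50 + 17/50 → 3/5
merge 2/5 + 3/5 → 1
L = 13/50 + 3/5 + 1 = 93/50 = 1.86 bits/symbol.

1.86 bits/symbol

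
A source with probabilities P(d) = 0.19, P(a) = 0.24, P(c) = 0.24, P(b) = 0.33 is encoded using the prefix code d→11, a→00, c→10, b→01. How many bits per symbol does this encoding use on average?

2 bits/symbol

L̄ = Σ pᵢ·ℓᵢ = 0.19·2 + 0.24·2 + 0.24·2 + 0.33·2 = 2 bits/symbol.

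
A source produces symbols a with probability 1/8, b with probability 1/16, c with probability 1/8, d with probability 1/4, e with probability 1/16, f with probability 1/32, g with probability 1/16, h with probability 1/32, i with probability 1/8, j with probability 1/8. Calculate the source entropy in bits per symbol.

Each probability is a power of 1/2, so log₂(1/p) is an integer.
H = Σ p·log₂(1/p) = 1/8·3 + 1/16·4 + 1/8·3 + 1/4·2 + 1/16·4 + 1/32·5 + 1/16·4 + 1/32·5 + 1/8·3 + 1/8·3 = 3.0625 bits.

3.0625 bits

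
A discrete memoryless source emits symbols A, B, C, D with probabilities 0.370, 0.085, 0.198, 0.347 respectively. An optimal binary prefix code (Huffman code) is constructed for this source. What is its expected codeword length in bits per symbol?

1.913 bits/symbol

Repeatedly combine the two least-probable nodes; the expected code length is the sum of the merged weights.
merge 17/200 + 99/500 → 283/1000
merge 283/1000 + 347/1000 → 63/100
merge 37/100 + 63/100 → 1
L = 283/1000 + 63/100 + 1 = 1913/1000 = 1.913 bits/symbol.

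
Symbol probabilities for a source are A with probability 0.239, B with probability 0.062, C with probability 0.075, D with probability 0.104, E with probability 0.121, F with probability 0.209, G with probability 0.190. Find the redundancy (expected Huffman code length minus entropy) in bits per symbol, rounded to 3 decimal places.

Entropy H = −Σ p log₂ p ≈ 2.6580 bits.
Huffman merges: 31/500+3/40→137/1000; 13/125+121/1000→9/40; 137/1000+19/100→327/1000; 209/1000+9/40→217/500; 239/1000+327/1000→283/500; 217/500+283/500→1. L = 2689/1000 ≈ 2.6890.
L − H = 2.6890 − 2.6580 = 0.031 bits.

0.031 bits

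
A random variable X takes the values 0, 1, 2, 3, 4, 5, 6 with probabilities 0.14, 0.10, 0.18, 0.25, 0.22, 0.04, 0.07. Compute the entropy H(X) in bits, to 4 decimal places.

2.6095 bits

H = −Σ pᵢ log₂ pᵢ.
−0.14·log₂(0.14) = 0.3971
−0.10·log₂(0.10) = 0.3322
−0.18·log₂(0.18) = 0.4453
−0.25·log₂(0.25) = 0.5000
−0.22·log₂(0.22) = 0.4806
−0.04·log₂(0.04) = 0.1858
−0.07·log₂(0.07) = 0.2686
Sum ≈ 2.6095 → 2.6095 bits.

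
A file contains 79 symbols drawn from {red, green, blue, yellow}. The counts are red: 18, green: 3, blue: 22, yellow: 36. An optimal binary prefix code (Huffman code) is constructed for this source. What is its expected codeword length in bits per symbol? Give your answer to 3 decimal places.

1.810 bits/symbol

Probabilities are the counts divided by 79.
Repeatedly combine the two least-probable nodes; the expected code length is the sum of the merged weights.
merge 3/79 + 18/79 → 21/79
merge 21/79 + 22/79 → 43/79
merge 36/79 + 43/79 → 1
L = 21/79 + 43/79 + 1 = 143/79 ≈ 1.810 bits/symbol.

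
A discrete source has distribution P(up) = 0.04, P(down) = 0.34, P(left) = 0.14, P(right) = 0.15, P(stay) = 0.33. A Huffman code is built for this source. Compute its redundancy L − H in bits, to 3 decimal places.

Entropy H = −Σ p log₂ p ≈ 2.0504 bits.
Huffman merges: 1/25+7/50→9/50; 3/20+9/50→33/100; 33/100+33/100→33/50; 17/50+33/50→1. L = 217/100 ≈ 2.1700.
L − H = 2.1700 − 2.0504 = 0.120 bits.

0.120 bits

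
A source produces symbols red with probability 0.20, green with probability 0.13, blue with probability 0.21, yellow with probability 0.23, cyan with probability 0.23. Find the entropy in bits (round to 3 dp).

H = −Σ pᵢ log₂ pᵢ.
−0.20·log₂(0.20) = 0.4644
−0.13·log₂(0.13) = 0.3826
−0.21·log₂(0.21) = 0.4728
−0.23·log₂(0.23) = 0.4877
−0.23·log₂(0.23) = 0.4877
Sum ≈ 2.2952 → 2.295 bits.

2.295 bits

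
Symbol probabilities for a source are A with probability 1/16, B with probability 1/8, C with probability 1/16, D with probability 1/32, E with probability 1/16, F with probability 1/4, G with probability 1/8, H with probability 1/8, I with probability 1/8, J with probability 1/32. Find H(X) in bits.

3.0625 bits

Each probability is a power of 1/2, so log₂(1/p) is an integer.
H = Σ p·log₂(1/p) = 1/16·4 + 1/8·3 + 1/16·4 + 1/32·5 + 1/16·4 + 1/4·2 + 1/8·3 + 1/8·3 + 1/8·3 + 1/32·5 = 3.0625 bits.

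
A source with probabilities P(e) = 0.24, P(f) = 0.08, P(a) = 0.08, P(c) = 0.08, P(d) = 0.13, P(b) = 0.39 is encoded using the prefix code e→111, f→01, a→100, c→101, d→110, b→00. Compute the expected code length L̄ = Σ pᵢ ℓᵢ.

L̄ = Σ pᵢ·ℓᵢ = 0.24·3 + 0.08·2 + 0.08·3 + 0.08·3 + 0.13·3 + 0.39·2 = 2.53 bits/symbol.

2.53 bits/symbol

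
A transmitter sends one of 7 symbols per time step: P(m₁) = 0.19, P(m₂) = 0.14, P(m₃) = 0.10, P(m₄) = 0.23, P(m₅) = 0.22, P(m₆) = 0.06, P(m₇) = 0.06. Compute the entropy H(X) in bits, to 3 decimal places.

2.640 bits

H = −Σ pᵢ log₂ pᵢ.
−0.19·log₂(0.19) = 0.4552
−0.14·log₂(0.14) = 0.3971
−0.10·log₂(0.10) = 0.3322
−0.23·log₂(0.23) = 0.4877
−0.22·log₂(0.22) = 0.4806
−0.06·log₂(0.06) = 0.2435
−0.06·log₂(0.06) = 0.2435
Sum ≈ 2.6398 → 2.640 bits.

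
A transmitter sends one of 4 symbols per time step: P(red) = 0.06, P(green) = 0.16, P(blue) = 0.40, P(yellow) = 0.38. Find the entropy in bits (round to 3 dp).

H = −Σ pᵢ log₂ pᵢ.
−0.06·log₂(0.06) = 0.2435
−0.16·log₂(0.16) = 0.4230
−0.40·log₂(0.40) = 0.5288
−0.38·log₂(0.38) = 0.5305
Sum ≈ 1.7258 → 1.726 bits.

1.726 bits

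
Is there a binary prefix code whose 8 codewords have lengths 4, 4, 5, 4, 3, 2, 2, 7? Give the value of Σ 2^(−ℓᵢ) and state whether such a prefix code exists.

With common denominator 2^7 = 128: Σ 2^(−ℓᵢ) = 8/128 + 8/128 + 4/128 + 8/128 + 16/128 + 32/128 + 32/128 + 1/128 = 109/128 = 0.8515625.
Kraft's inequality requires Σ ≤ 1; here Σ = 0.8515625 ≤ 1, so such a prefix code exists.

0.8515625; yes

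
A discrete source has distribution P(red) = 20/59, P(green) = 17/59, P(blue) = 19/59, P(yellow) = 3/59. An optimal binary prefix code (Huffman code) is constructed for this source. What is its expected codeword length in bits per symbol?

Repeatedly combine the two least-probable nodes; the expected code length is the sum of the merged weights.
merge 3/59 + 17/59 → 20/59
merge 19/59 + 20/59 → 39/59
merge 20/59 + 39/59 → 1
L = 20/59 + 39/59 + 1 = 2 bits/symbol.

2 bits/symbol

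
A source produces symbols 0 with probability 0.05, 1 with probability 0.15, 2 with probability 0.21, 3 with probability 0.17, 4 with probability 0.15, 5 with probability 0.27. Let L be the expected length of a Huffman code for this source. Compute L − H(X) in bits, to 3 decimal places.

0.065 bits

Entropy H = −Σ p log₂ p ≈ 2.4546 bits.
Huffman merges: 1/20+3/20→1/5; 3/20+17/100→8/25; 1/5+21/100→41/100; 27/100+8/25→59/100; 41/100+59/100→1. L = 63/25 ≈ 2.5200.
L − H = 2.5200 − 2.4546 = 0.065 bits.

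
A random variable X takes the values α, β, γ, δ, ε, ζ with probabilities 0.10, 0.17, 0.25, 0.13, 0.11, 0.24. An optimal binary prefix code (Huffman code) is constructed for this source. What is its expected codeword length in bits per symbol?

2.51 bits/symbol

Repeatedly combine the two least-probable nodes; the expected code length is the sum of the merged weights.
merge 1/10 + 11/100 → 21/100
merge 13/100 + 17/100 → 3/10
merge 21/100 + 6/25 → 9/20
merge 1/4 + 3/10 → 11/20
merge 9/20 + 11/20 → 1
L = 21/100 + 3/10 + 9/20 + 11/20 + 1 = 251/100 = 2.51 bits/symbol.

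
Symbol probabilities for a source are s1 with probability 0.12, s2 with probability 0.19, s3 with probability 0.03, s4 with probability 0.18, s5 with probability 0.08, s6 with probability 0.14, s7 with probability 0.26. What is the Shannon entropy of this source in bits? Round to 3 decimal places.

H = −Σ pᵢ log₂ pᵢ.
−0.12·log₂(0.12) = 0.3671
−0.19·log₂(0.19) = 0.4552
−0.03·log₂(0.03) = 0.1518
−0.18·log₂(0.18) = 0.4453
−0.08·log₂(0.08) = 0.2915
−0.14·log₂(0.14) = 0.3971
−0.26·log₂(0.26) = 0.5053
Sum ≈ 2.6133 → 2.613 bits.

2.613 bits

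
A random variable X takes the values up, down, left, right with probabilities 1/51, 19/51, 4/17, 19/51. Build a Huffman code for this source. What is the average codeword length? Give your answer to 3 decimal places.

Repeatedly combine the two least-probable nodes; the expected code length is the sum of the merged weights.
merge 1/51 + 4/17 → 13/51
merge 13/51 + 19/51 → 32/51
merge 19/51 + 32/51 → 1
L = 13/51 + 32/51 + 1 = 32/17 ≈ 1.882 bits/symbol.

1.882 bits/symbol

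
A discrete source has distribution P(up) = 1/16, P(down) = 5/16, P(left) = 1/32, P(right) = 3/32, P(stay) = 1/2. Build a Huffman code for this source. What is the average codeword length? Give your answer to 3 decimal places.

1.781 bits/symbol

Repeatedly combine the two least-probable nodes; the expected code length is the sum of the merged weights.
merge 1/32 + 1/16 → 3/32
merge 3/32 + 3/32 → 3/16
merge 3/16 + 5/16 → 1/2
merge 1/2 + 1/2 → 1
L = 3/32 + 3/16 + 1/2 + 1 = 57/32 ≈ 1.781 bits/symbol.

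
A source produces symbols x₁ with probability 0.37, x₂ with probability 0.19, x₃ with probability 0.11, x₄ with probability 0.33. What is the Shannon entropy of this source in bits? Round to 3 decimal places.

1.864 bits

H = −Σ pᵢ log₂ pᵢ.
−0.37·log₂(0.37) = 0.5307
−0.19·log₂(0.19) = 0.4552
−0.11·log₂(0.11) = 0.3503
−0.33·log₂(0.33) = 0.5278
Sum ≈ 1.8641 → 1.864 bits.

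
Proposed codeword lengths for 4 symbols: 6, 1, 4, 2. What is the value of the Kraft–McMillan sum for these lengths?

With common denominator 2^6 = 64: Σ 2^(−ℓᵢ) = 1/64 + 32/64 + 4/64 + 16/64 = 53/64 = 0.828125.

0.828125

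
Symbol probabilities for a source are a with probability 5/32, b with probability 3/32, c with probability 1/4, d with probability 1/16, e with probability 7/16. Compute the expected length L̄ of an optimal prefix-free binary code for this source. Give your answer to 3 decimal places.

Repeatedly combine the two least-probable nodes; the expected code length is the sum of the merged weights.
merge 1/16 + 3/32 → 5/32
merge 5/32 + 5/32 → 5/16
merge 1/4 + 5/16 → 9/16
merge 7/16 + 9/16 → 1
L = 5/32 + 5/16 + 9/16 + 1 = 65/32 ≈ 2.031 bits/symbol.

2.031 bits/symbol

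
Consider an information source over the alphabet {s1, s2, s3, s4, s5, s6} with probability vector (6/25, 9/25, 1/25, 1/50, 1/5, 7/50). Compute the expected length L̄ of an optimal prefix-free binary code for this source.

Repeatedly combine the two least-probable nodes; the expected code length is the sum of the merged weights.
merge 1/50 + 1/25 → 3/50
merge 3/50 + 7/50 → 1/5
merge 1/5 + 1/5 → 2/5
merge 6/25 + 9/25 → 3/5
merge 2/5 + 3/5 → 1
L = 3/50 + 1/5 + 2/5 + 3/5 + 1 = 113/50 = 2.26 bits/symbol.

2.26 bits/symbol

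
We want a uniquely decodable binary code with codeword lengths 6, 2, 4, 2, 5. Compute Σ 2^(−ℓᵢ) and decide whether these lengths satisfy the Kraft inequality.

0.609375; yes

With common denominator 2^6 = 64: Σ 2^(−ℓᵢ) = 1/64 + 16/64 + 4/64 + 16/64 + 2/64 = 39/64 = 0.609375.
Kraft's inequality requires Σ ≤ 1; here Σ = 0.609375 ≤ 1, so such a prefix code exists.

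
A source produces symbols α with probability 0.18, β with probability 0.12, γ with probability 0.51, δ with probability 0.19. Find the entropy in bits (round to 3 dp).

1.763 bits

H = −Σ pᵢ log₂ pᵢ.
−0.18·log₂(0.18) = 0.4453
−0.12·log₂(0.12) = 0.3671
−0.51·log₂(0.51) = 0.4954
−0.19·log₂(0.19) = 0.4552
Sum ≈ 1.7630 → 1.763 bits.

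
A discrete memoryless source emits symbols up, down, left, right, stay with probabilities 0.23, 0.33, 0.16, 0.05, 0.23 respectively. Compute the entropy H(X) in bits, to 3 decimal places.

H = −Σ pᵢ log₂ pᵢ.
−0.23·log₂(0.23) = 0.4877
−0.33·log₂(0.33) = 0.5278
−0.16·log₂(0.16) = 0.4230
−0.05·log₂(0.05) = 0.2161
−0.23·log₂(0.23) = 0.4877
Sum ≈ 2.1423 → 2.142 bits.

2.142 bits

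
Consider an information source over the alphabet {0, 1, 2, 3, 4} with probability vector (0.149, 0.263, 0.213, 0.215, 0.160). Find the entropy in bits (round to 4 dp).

H = −Σ pᵢ log₂ pᵢ.
−0.149·log₂(0.149) = 0.4092
−0.263·log₂(0.263) = 0.5068
−0.213·log₂(0.213) = 0.4752
−0.215·log₂(0.215) = 0.4768
−0.160·log₂(0.160) = 0.4230
Sum ≈ 2.2910 → 2.2910 bits.

2.2910 bits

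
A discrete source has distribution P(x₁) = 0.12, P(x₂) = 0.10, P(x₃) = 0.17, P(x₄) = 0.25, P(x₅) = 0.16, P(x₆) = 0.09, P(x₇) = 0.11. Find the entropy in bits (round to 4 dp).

2.7198 bits

H = −Σ pᵢ log₂ pᵢ.
−0.12·log₂(0.12) = 0.3671
−0.10·log₂(0.10) = 0.3322
−0.17·log₂(0.17) = 0.4346
−0.25·log₂(0.25) = 0.5000
−0.16·log₂(0.16) = 0.4230
−0.09·log₂(0.09) = 0.3127
−0.11·log₂(0.11) = 0.3503
Sum ≈ 2.7198 → 2.7198 bits.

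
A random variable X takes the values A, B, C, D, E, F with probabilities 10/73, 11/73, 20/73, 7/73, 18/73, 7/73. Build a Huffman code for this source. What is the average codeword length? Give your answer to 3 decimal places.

Repeatedly combine the two least-probable nodes; the expected code length is the sum of the merged weights.
merge 7/73 + 7/73 → 14/73
merge 10/73 + 11/73 → 21/73
merge 14/73 + 18/73 → 32/73
merge 20/73 + 21/73 → 41/73
merge 32/73 + 41/73 → 1
L = 14/73 + 21/73 + 32/73 + 41/73 + 1 = 181/73 ≈ 2.479 bits/symbol.

2.479 bits/symbol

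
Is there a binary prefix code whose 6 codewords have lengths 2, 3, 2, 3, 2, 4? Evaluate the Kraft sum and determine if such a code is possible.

1.0625; no

With common denominator 2^4 = 16: Σ 2^(−ℓᵢ) = 4/16 + 2/16 + 4/16 + 2/16 + 4/16 + 1/16 = 17/16 = 1.0625.
Kraft's inequality requires Σ ≤ 1; here Σ = 1.0625 > 1, so no such prefix code exists.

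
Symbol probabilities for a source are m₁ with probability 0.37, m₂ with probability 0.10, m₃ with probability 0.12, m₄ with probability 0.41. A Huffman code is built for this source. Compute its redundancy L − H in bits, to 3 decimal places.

Entropy H = −Σ p log₂ p ≈ 1.7574 bits.
Huffman merges: 1/10+3/25→11/50; 11/50+37/100→59/100; 41/100+59/100→1. L = 181/100 ≈ 1.8100.
L − H = 1.8100 − 1.7574 = 0.053 bits.

0.053 bits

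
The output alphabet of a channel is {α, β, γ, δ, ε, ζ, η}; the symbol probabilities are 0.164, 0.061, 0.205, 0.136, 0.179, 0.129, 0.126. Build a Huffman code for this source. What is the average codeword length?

Repeatedly combine the two least-probable nodes; the expected code length is the sum of the merged weights.
merge 61/1000 + 63/500 → 187/1000
merge 129/1000 + 17/125 → 53/200
merge 41/250 + 179/1000 → 343/1000
merge 187/1000 + 41/200 → 49/125
merge 53/200 + 343/1000 → 76/125
merge 49/125 + 76/125 → 1
L = 187/1000 + 53/200 + 343/1000 + 49/125 + 76/125 + 1 = 559/200 = 2.795 bits/symbol.

2.795 bits/symbol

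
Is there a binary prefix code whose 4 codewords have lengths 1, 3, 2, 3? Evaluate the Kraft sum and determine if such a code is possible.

With common denominator 2^3 = 8: Σ 2^(−ℓᵢ) = 4/8 + 1/8 + 2/8 + 1/8 = 8/8 = 1.
Kraft's inequality requires Σ ≤ 1; here Σ = 1 ≤ 1, so such a prefix code exists.

1; yes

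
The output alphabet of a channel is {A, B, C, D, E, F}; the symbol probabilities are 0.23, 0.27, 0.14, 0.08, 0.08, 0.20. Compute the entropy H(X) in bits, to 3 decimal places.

H = −Σ pᵢ log₂ pᵢ.
−0.23·log₂(0.23) = 0.4877
−0.27·log₂(0.27) = 0.5100
−0.14·log₂(0.14) = 0.3971
−0.08·log₂(0.08) = 0.2915
−0.08·log₂(0.08) = 0.2915
−0.20·log₂(0.20) = 0.4644
Sum ≈ 2.4422 → 2.442 bits.

2.442 bits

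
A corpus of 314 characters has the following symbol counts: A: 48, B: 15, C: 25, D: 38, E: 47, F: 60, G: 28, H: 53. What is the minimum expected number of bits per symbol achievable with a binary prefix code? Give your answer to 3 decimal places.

Probabilities are the counts divided by 314.
Repeatedly combine the two least-probable nodes; the expected code length is the sum of the merged weights.
merge 15/314 + 25/314 → 20/157
merge 14/157 + 19/157 → 33/157
merge 20/157 + 47/314 → 87/314
merge 24/157 + 53/314 → 101/314
merge 30/157 + 33/157 → 63/157
merge 87/314 + 101/314 → 94/157
merge 63/157 + 94/157 → 1
L = 20/157 + 33/157 + 87/314 + 101/314 + 63/157 + 94/157 + 1 = 461/157 ≈ 2.936 bits/symbol.

2.936 bits/symbol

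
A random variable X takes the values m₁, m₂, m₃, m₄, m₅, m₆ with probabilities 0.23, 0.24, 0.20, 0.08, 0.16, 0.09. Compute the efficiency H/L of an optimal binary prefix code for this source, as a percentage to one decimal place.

Entropy H = −Σ p log₂ p ≈ 2.4734 bits.
Huffman merges: 2/25+9/100→17/100; 4/25+17/100→33/100; 1/5+23/100→43/100; 6/25+33/100→57/100; 43/100+57/100→1. L = 5/2 ≈ 2.5000.
Efficiency = H/L = 2.4734/2.5000 = 98.9%.

98.9%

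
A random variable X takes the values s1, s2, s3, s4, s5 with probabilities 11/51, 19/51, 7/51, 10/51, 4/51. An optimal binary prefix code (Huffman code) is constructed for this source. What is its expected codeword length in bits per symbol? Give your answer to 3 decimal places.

Repeatedly combine the two least-probable nodes; the expected code length is the sum of the merged weights.
merge 4/51 + 7/51 → 11/51
merge 10/51 + 11/51 → 7/17
merge 11/51 + 19/51 → 10/17
merge 7/17 + 10/17 → 1
L = 11/51 + 7/17 + 10/17 + 1 = 113/51 ≈ 2.216 bits/symbol.

2.216 bits/symbol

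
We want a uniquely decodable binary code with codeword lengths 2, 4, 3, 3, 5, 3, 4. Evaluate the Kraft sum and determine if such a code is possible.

With common denominator 2^5 = 32: Σ 2^(−ℓᵢ) = 8/32 + 2/32 + 4/32 + 4/32 + 1/32 + 4/32 + 2/32 = 25/32 = 0.78125.
Kraft's inequality requires Σ ≤ 1; here Σ = 0.78125 ≤ 1, so such a prefix code exists.

0.78125; yes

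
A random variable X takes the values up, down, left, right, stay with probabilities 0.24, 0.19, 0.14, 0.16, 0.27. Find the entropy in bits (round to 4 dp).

2.2795 bits

H = −Σ pᵢ log₂ pᵢ.
−0.24·log₂(0.24) = 0.4941
−0.19·log₂(0.19) = 0.4552
−0.14·log₂(0.14) = 0.3971
−0.16·log₂(0.16) = 0.4230
−0.27·log₂(0.27) = 0.5100
Sum ≈ 2.2795 → 2.2795 bits.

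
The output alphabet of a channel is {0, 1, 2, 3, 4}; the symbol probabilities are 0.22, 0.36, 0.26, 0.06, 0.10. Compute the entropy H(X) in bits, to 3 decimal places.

2.092 bits

H = −Σ pᵢ log₂ pᵢ.
−0.22·log₂(0.22) = 0.4806
−0.36·log₂(0.36) = 0.5306
−0.26·log₂(0.26) = 0.5053
−0.06·log₂(0.06) = 0.2435
−0.10·log₂(0.10) = 0.3322
Sum ≈ 2.0922 → 2.092 bits.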